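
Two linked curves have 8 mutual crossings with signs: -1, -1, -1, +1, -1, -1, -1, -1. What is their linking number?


Step 1: Count positive crossings: 1
Step 2: Count negative crossings: 7
Step 3: Sum of signs = 1 - 7 = -6
Step 4: Linking number = sum/2 = -6/2 = -3

-3


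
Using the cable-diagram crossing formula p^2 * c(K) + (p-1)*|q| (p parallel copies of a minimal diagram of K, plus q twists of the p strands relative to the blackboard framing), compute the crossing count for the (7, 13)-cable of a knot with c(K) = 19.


Step 1: Each of the c(K) crossings of the companion diagram becomes p*p = p^2 crossings among the p parallel strands, and each of the |q| twists s_1 s_2 ... s_(p-1) adds (p-1) crossings.
  Crossings = p^2 * c(K) + (p-1)*|q|
Step 2: = 7^2 * 19 + (7-1)*13
Step 3: = 49*19 + 6*13
Step 4: = 931 + 78 = 1009

1009


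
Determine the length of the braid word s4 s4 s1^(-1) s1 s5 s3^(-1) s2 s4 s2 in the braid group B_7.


The word length counts the number of generators (including inverses).
Listing each generator: s4, s4, s1^(-1), s1, s5, s3^(-1), s2, s4, s2
There are 9 generators in this braid word.

9


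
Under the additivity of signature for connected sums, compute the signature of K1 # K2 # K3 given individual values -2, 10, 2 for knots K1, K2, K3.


The signature is additive under connected sum.
signature(K1 # K2 # K3) = (-2) + (10) + (2)
= 10

10


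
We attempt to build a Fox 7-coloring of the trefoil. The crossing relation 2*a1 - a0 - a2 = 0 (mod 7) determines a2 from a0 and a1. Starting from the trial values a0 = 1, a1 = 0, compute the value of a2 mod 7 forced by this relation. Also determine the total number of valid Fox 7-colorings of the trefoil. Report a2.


Step 1: Apply the given crossing relation 2*a1 - a0 - a2 = 0 (mod 7).
  a2 = 2*a1 - a0 mod 7
  a2 = 2*0 - 1 mod 7
  a2 = 0 - 1 mod 7
  a2 = -1 mod 7 = 6
Step 2: The trefoil has determinant 3.
  Number of Fox p-colorings (p prime) is p^2 if p = 3, else p.
  Since 7 does not divide 3, only trivial (constant) colorings exist.
  (So the trial a0 = 1, a1 = 0 with a0 != a1 does NOT extend to a valid coloring of the whole trefoil: the other two crossing relations require 3*(a1 - a0) = 0 (mod 7), which fails.)
  Total colorings = 7
Step 3: a2 = 6, total Fox 7-colorings = 7

6


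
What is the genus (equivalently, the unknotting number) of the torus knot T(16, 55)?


For a torus knot T(p,q), both the unknotting number and genus equal (p-1)(q-1)/2.
= (16-1)(55-1)/2
= 15*54/2
= 810/2 = 405

405


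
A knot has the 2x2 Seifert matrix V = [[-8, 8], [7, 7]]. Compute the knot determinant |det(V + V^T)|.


Step 1: Form V + V^T where V = [[-8, 8], [7, 7]]
  V^T = [[-8, 7], [8, 7]]
  V + V^T = [[-16, 15], [15, 14]]
Step 2: det(V + V^T) = (-16)*14 - 15*15
  = -224 - 225 = -449
Step 3: Knot determinant = |det(V + V^T)| = |-449| = 449

449


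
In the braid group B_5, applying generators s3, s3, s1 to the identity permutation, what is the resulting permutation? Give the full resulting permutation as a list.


Starting with identity [1, 2, 3, 4, 5].
Apply generators in sequence:
  After s3: [1, 2, 4, 3, 5]
  After s3: [1, 2, 3, 4, 5]
  After s1: [2, 1, 3, 4, 5]
Final permutation: [2, 1, 3, 4, 5]

[2, 1, 3, 4, 5]


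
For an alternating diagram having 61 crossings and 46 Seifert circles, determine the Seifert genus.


For alternating knots, g = (c - s + 1)/2.
= (61 - 46 + 1)/2
= 16/2 = 8

8


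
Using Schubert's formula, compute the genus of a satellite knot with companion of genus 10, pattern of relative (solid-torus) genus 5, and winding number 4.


Schubert: g(satellite) = g_rel(pattern) + |winding| * g(companion),
where g_rel(pattern) is the genus of the pattern relative to the solid torus.
= 5 + 4 * 10
= 5 + 40 = 45

45


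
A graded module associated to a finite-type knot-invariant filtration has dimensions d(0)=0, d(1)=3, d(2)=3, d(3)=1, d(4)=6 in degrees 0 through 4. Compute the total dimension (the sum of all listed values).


Total dimension = d(0) + d(1) + ... + d(4)
= 0 + 3 + 3 + 1 + 6
= 13

13


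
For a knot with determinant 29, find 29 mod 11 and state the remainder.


Step 1: A knot is p-colorable if and only if p divides its determinant.
Step 2: Compute 29 mod 11.
29 = 2 * 11 + 7
Step 3: 29 mod 11 = 7
Step 4: The knot is 11-colorable: no

7


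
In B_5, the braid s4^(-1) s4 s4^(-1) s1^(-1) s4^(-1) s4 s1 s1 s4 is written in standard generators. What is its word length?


The word length counts the number of generators (including inverses).
Listing each generator: s4^(-1), s4, s4^(-1), s1^(-1), s4^(-1), s4, s1, s1, s4
There are 9 generators in this braid word.

9


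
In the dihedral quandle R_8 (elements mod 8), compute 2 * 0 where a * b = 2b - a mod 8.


2 * 0 = 2*0 - 2 mod 8
= 0 - 2 mod 8
= -2 mod 8 = 6

6


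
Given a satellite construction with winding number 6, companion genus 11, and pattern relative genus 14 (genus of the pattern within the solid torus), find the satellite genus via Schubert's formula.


Schubert: g(satellite) = g_rel(pattern) + |winding| * g(companion),
where g_rel(pattern) is the genus of the pattern relative to the solid torus.
= 14 + 6 * 11
= 14 + 66 = 80

80


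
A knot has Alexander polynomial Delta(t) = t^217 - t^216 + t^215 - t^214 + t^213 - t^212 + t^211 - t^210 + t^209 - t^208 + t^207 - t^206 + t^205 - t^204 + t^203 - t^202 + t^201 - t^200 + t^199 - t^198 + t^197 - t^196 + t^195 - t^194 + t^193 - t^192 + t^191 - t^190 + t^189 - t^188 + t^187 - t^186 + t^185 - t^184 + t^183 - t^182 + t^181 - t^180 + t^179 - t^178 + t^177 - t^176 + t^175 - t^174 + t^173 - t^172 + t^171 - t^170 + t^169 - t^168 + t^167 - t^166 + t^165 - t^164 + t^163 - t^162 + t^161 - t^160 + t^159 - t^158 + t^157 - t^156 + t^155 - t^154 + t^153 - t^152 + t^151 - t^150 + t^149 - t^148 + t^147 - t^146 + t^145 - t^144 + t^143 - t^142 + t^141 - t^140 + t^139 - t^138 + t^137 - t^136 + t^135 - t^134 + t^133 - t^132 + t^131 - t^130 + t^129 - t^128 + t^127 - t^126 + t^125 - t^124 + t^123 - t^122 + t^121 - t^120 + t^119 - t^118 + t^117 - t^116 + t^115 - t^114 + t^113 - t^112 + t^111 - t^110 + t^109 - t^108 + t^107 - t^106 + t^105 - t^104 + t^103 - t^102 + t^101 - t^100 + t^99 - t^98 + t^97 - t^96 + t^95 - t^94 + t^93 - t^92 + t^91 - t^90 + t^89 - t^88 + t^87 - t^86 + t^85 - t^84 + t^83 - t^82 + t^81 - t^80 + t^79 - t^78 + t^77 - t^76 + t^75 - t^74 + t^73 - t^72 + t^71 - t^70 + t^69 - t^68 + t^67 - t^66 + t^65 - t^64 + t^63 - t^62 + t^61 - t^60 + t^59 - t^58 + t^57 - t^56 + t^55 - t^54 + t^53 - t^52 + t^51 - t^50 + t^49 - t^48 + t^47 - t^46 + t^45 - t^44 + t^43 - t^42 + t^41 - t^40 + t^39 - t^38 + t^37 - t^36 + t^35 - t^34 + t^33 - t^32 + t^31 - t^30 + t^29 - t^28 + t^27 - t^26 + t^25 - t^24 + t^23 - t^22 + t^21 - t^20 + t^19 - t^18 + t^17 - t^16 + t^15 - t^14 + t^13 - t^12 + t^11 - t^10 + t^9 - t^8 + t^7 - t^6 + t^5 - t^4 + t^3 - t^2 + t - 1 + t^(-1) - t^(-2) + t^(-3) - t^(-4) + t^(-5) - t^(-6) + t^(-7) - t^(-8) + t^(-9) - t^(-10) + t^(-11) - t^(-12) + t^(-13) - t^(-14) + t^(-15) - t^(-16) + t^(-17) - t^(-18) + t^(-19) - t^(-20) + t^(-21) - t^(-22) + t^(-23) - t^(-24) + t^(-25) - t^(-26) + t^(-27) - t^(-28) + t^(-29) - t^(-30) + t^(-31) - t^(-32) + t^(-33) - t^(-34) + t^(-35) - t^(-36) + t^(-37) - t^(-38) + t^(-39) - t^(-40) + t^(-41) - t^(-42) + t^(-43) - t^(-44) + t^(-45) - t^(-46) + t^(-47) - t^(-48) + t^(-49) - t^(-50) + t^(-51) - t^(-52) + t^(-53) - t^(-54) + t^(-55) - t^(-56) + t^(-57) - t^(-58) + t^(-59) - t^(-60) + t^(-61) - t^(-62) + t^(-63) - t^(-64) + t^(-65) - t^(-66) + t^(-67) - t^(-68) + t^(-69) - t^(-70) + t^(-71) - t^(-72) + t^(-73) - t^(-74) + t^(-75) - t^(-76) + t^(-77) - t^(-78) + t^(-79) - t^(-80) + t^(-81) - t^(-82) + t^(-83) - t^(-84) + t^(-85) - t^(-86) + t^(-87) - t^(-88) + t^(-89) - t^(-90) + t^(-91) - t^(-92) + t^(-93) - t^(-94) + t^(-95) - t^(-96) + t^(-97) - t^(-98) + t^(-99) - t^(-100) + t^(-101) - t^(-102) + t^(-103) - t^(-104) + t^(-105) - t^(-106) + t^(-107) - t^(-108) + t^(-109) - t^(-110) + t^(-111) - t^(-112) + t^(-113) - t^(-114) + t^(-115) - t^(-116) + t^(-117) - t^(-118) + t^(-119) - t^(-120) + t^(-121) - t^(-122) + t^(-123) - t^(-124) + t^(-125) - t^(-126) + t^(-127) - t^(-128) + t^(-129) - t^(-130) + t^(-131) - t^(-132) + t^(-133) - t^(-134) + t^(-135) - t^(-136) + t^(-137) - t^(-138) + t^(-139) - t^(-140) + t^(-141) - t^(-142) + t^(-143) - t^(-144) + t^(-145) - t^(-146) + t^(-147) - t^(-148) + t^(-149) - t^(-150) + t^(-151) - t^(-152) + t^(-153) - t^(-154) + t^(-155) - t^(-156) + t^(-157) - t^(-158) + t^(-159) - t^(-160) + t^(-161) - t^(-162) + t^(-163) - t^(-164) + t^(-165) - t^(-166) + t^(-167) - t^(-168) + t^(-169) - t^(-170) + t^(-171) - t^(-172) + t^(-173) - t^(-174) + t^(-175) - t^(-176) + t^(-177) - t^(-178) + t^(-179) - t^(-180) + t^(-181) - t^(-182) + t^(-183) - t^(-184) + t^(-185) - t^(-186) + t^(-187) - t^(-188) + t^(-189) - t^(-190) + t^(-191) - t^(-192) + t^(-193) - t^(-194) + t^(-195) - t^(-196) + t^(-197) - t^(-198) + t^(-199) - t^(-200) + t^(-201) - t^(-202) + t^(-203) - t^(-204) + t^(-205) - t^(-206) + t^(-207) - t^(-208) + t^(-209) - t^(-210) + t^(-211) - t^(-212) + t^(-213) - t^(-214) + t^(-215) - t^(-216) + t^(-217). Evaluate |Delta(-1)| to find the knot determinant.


Step 1: The polynomial has 435 terms with alternating signs, exponents from 217 down to -217.
Step 2: Substitute t = -1. The i-th term has coefficient (-1)^i and exponent (m-i),
  so its value is (-1)^i * (-1)^(m-i) = (-1)^m = -1 for every i.
Step 3: All 435 terms equal -1, so Delta(-1) = 435 * (-1) = -435
Step 4: |Delta(-1)| = 435

435


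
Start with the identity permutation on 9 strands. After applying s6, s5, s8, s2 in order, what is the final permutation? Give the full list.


Starting with identity [1, 2, 3, 4, 5, 6, 7, 8, 9].
Apply generators in sequence:
  After s6: [1, 2, 3, 4, 5, 7, 6, 8, 9]
  After s5: [1, 2, 3, 4, 7, 5, 6, 8, 9]
  After s8: [1, 2, 3, 4, 7, 5, 6, 9, 8]
  After s2: [1, 3, 2, 4, 7, 5, 6, 9, 8]
Final permutation: [1, 3, 2, 4, 7, 5, 6, 9, 8]

[1, 3, 2, 4, 7, 5, 6, 9, 8]


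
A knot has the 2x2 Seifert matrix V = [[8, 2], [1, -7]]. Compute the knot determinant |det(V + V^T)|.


Step 1: Form V + V^T where V = [[8, 2], [1, -7]]
  V^T = [[8, 1], [2, -7]]
  V + V^T = [[16, 3], [3, -14]]
Step 2: det(V + V^T) = 16*(-14) - 3*3
  = -224 - 9 = -233
Step 3: Knot determinant = |det(V + V^T)| = |-233| = 233

233


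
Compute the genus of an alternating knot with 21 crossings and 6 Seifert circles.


For alternating knots, g = (c - s + 1)/2.
= (21 - 6 + 1)/2
= 16/2 = 8

8


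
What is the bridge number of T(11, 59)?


The bridge number of T(p,q) is min(p,q).
min(11, 59) = 11

11


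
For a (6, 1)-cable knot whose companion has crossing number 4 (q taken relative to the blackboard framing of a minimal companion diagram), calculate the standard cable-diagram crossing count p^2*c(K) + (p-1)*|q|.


Step 1: Each of the c(K) crossings of the companion diagram becomes p*p = p^2 crossings among the p parallel strands, and each of the |q| twists s_1 s_2 ... s_(p-1) adds (p-1) crossings.
  Crossings = p^2 * c(K) + (p-1)*|q|
Step 2: = 6^2 * 4 + (6-1)*1
Step 3: = 36*4 + 5*1
Step 4: = 144 + 5 = 149

149


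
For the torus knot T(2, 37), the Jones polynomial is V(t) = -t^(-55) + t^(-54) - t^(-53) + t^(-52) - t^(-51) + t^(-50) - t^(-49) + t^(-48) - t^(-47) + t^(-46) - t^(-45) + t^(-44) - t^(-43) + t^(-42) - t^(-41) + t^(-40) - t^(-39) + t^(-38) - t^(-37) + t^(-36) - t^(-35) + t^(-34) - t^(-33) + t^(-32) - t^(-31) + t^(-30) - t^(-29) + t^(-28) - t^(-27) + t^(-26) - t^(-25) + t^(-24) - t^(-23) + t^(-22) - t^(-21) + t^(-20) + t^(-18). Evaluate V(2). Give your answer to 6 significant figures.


Substituting t = 2 into V(t) = -t^(-55) + t^(-54) - t^(-53) + t^(-52) - t^(-51) + t^(-50) - t^(-49) + t^(-48) - t^(-47) + t^(-46) - t^(-45) + t^(-44) - t^(-43) + t^(-42) - t^(-41) + t^(-40) - t^(-39) + t^(-38) - t^(-37) + t^(-36) - t^(-35) + t^(-34) - t^(-33) + t^(-32) - t^(-31) + t^(-30) - t^(-29) + t^(-28) - t^(-27) + t^(-26) - t^(-25) + t^(-24) - t^(-23) + t^(-22) - t^(-21) + t^(-20) + t^(-18):
  (-)t^(-55) = -2.77556e-17
  (+)t^(-54) = 5.55112e-17
  (-)t^(-53) = -1.11022e-16
  (+)t^(-52) = 2.22045e-16
  (-)t^(-51) = -4.44089e-16
  (+)t^(-50) = 8.88178e-16
  (-)t^(-49) = -1.77636e-15
  (+)t^(-48) = 3.55271e-15
  (-)t^(-47) = -7.10543e-15
  (+)t^(-46) = 1.42109e-14
  (-)t^(-45) = -2.84217e-14
  (+)t^(-44) = 5.68434e-14
  (-)t^(-43) = -1.13687e-13
  (+)t^(-42) = 2.27374e-13
  (-)t^(-41) = -4.54747e-13
  (+)t^(-40) = 9.09495e-13
  (-)t^(-39) = -1.81899e-12
  (+)t^(-38) = 3.63798e-12
  (-)t^(-37) = -7.27596e-12
  (+)t^(-36) = 1.45519e-11
  (-)t^(-35) = -2.91038e-11
  (+)t^(-34) = 5.82077e-11
  (-)t^(-33) = -1.16415e-10
  (+)t^(-32) = 2.32831e-10
  (-)t^(-31) = -4.65661e-10
  (+)t^(-30) = 9.31323e-10
  (-)t^(-29) = -1.86265e-09
  (+)t^(-28) = 3.72529e-09
  (-)t^(-27) = -7.45058e-09
  (+)t^(-26) = 1.49012e-08
  (-)t^(-25) = -2.98023e-08
  (+)t^(-24) = 5.96046e-08
  (-)t^(-23) = -1.19209e-07
  (+)t^(-22) = 2.38419e-07
  (-)t^(-21) = -4.76837e-07
  (+)t^(-20) = 9.53674e-07
  (+)t^(-18) = 3.8147e-06
Sum = (-2.77556e-17) + (5.55112e-17) + (-1.11022e-16) + (2.22045e-16) + (-4.44089e-16) + (8.88178e-16) + (-1.77636e-15) + (3.55271e-15) + (-7.10543e-15) + (1.42109e-14) + (-2.84217e-14) + (5.68434e-14) + (-1.13687e-13) + (2.27374e-13) + (-4.54747e-13) + (9.09495e-13) + (-1.81899e-12) + (3.63798e-12) + (-7.27596e-12) + (1.45519e-11) + (-2.91038e-11) + (5.82077e-11) + (-1.16415e-10) + (2.32831e-10) + (-4.65661e-10) + (9.31323e-10) + (-1.86265e-09) + (3.72529e-09) + (-7.45058e-09) + (1.49012e-08) + (-2.98023e-08) + (5.96046e-08) + (-1.19209e-07) + (2.38419e-07) + (-4.76837e-07) + (9.53674e-07) + (3.8147e-06)
= 4.450480143e-06
Rounded to 6 significant figures: 4.45048e-06

4.45048e-06


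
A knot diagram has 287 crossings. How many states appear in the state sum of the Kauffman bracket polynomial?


Each crossing contributes 2 choices (A-smoothing or B-smoothing).
Total states = 2^287 = 248661618204893321077691124073410420050228075398673858720231988446579748506266687766528

248661618204893321077691124073410420050228075398673858720231988446579748506266687766528


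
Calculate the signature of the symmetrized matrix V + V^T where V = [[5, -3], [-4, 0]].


Step 1: V + V^T = [[10, -7], [-7, 0]]
Step 2: trace = 10, det = -49
Step 3: Discriminant = 10^2 - 4*(-49) = 296
Step 4: Eigenvalues: 13.6023, -3.60233
Step 5: Signature = (# positive eigenvalues) - (# negative eigenvalues) = 0

0


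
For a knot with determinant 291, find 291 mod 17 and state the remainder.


Step 1: A knot is p-colorable if and only if p divides its determinant.
Step 2: Compute 291 mod 17.
291 = 17 * 17 + 2
Step 3: 291 mod 17 = 2
Step 4: The knot is 17-colorable: no

2


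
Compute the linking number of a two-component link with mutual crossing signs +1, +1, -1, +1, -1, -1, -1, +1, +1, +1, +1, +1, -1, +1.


Step 1: Count positive crossings: 9
Step 2: Count negative crossings: 5
Step 3: Sum of signs = 9 - 5 = 4
Step 4: Linking number = sum/2 = 4/2 = 2

2


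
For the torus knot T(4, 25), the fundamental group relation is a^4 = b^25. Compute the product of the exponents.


The relation is a^4 = b^25.
Product of exponents = 4 * 25
= 100

100


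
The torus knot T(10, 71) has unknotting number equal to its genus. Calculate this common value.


For a torus knot T(p,q), both the unknotting number and genus equal (p-1)(q-1)/2.
= (10-1)(71-1)/2
= 9*70/2
= 630/2 = 315

315


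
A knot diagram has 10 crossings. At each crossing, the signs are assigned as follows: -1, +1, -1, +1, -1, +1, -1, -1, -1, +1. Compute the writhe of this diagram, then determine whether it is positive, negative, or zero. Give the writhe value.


Step 1: Count positive crossings (+1).
Positive crossings: 4
Step 2: Count negative crossings (-1).
Negative crossings: 6
Step 3: Writhe = (positive) - (negative)
w = 4 - 6 = -2
Step 4: |w| = 2, and w is negative

-2


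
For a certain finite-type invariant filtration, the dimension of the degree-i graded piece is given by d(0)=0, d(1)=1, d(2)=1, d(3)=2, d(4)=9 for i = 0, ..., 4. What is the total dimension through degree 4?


Total dimension = d(0) + d(1) + ... + d(4)
= 0 + 1 + 1 + 2 + 9
= 13

13


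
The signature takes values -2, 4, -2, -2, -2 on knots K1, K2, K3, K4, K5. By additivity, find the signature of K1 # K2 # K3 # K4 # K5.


The signature is additive under connected sum.
signature(K1 # K2 # K3 # K4 # K5) = (-2) + (4) + (-2) + (-2) + (-2)
= -4

-4


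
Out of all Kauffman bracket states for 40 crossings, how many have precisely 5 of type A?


We choose which 5 of 40 crossings get A-smoothings.
C(40, 5) = 40! / (5! * 35!)
= 658008

658008


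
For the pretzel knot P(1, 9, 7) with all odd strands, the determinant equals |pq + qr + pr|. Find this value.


Step 1: Compute pq + qr + pr.
pq = 1*9 = 9
qr = 9*7 = 63
pr = 1*7 = 7
pq + qr + pr = 9 + 63 + 7 = 79
Step 2: Take absolute value.
det(P(1,9,7)) = |79| = 79

79


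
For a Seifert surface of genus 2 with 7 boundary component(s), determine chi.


chi = 2 - 2g - b
= 2 - 2*2 - 7
= 2 - 4 - 7 = -9

-9


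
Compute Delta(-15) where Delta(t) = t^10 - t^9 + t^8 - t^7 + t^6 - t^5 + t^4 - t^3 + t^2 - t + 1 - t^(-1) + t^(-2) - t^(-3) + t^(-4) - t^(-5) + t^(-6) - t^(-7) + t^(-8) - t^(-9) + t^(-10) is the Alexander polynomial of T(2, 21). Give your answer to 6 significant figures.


Substituting t = -15 into Delta(t) = t^10 - t^9 + t^8 - t^7 + t^6 - t^5 + t^4 - t^3 + t^2 - t + 1 - t^(-1) + t^(-2) - t^(-3) + t^(-4) - t^(-5) + t^(-6) - t^(-7) + t^(-8) - t^(-9) + t^(-10):
Term values: (576650390625) + (38443359375) + (2562890625) + (170859375) + (11390625) + (759375) + (50625) + (3375) + (225) + (15) + (1) + (0.0666667) + (0.00444444) + (0.000296296) + (1.97531e-05) + (1.31687e-06) + (8.77915e-08) + (5.85277e-09) + (3.90184e-10) + (2.60123e-11) + (1.73415e-12)
Sum = 6.178397042e+11
Rounded to 6 significant figures: 6.1784e+11

6.1784e+11


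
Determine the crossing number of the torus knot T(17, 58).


For a torus knot T(p, q) with gcd(p,q)=1,
the crossing number is min(p*(q-1), q*(p-1)).
p*(q-1) = 17*57 = 969
q*(p-1) = 58*16 = 928
min(969, 928) = 928

928


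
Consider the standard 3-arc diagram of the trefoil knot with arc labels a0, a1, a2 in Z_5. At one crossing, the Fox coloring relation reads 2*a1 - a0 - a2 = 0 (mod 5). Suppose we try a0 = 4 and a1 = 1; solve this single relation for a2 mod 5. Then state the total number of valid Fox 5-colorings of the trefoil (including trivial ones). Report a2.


Step 1: Apply the given crossing relation 2*a1 - a0 - a2 = 0 (mod 5).
  a2 = 2*a1 - a0 mod 5
  a2 = 2*1 - 4 mod 5
  a2 = 2 - 4 mod 5
  a2 = -2 mod 5 = 3
Step 2: The trefoil has determinant 3.
  Number of Fox p-colorings (p prime) is p^2 if p = 3, else p.
  Since 5 does not divide 3, only trivial (constant) colorings exist.
  (So the trial a0 = 4, a1 = 1 with a0 != a1 does NOT extend to a valid coloring of the whole trefoil: the other two crossing relations require 3*(a1 - a0) = 0 (mod 5), which fails.)
  Total colorings = 5
Step 3: a2 = 3, total Fox 5-colorings = 5

3


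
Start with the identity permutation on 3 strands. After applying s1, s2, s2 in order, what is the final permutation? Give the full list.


Starting with identity [1, 2, 3].
Apply generators in sequence:
  After s1: [2, 1, 3]
  After s2: [2, 3, 1]
  After s2: [2, 1, 3]
Final permutation: [2, 1, 3]

[2, 1, 3]


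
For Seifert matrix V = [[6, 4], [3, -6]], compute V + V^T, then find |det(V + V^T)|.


Step 1: Form V + V^T where V = [[6, 4], [3, -6]]
  V^T = [[6, 3], [4, -6]]
  V + V^T = [[12, 7], [7, -12]]
Step 2: det(V + V^T) = 12*(-12) - 7*7
  = -144 - 49 = -193
Step 3: Knot determinant = |det(V + V^T)| = |-193| = 193

193


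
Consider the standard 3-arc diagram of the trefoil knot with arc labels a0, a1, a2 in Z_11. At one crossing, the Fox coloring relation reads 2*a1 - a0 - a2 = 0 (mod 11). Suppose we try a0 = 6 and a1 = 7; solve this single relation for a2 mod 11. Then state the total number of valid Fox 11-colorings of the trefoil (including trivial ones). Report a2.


Step 1: Apply the given crossing relation 2*a1 - a0 - a2 = 0 (mod 11).
  a2 = 2*a1 - a0 mod 11
  a2 = 2*7 - 6 mod 11
  a2 = 14 - 6 mod 11
  a2 = 8 mod 11 = 8
Step 2: The trefoil has determinant 3.
  Number of Fox p-colorings (p prime) is p^2 if p = 3, else p.
  Since 11 does not divide 3, only trivial (constant) colorings exist.
  (So the trial a0 = 6, a1 = 7 with a0 != a1 does NOT extend to a valid coloring of the whole trefoil: the other two crossing relations require 3*(a1 - a0) = 0 (mod 11), which fails.)
  Total colorings = 11
Step 3: a2 = 8, total Fox 11-colorings = 11

8


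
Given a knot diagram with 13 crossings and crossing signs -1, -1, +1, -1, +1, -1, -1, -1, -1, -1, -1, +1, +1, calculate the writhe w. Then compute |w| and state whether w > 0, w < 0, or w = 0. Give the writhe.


Step 1: Count positive crossings (+1).
Positive crossings: 4
Step 2: Count negative crossings (-1).
Negative crossings: 9
Step 3: Writhe = (positive) - (negative)
w = 4 - 9 = -5
Step 4: |w| = 5, and w is negative

-5


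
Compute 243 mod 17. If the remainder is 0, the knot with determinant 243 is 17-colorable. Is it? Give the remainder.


Step 1: A knot is p-colorable if and only if p divides its determinant.
Step 2: Compute 243 mod 17.
243 = 14 * 17 + 5
Step 3: 243 mod 17 = 5
Step 4: The knot is 17-colorable: no

5


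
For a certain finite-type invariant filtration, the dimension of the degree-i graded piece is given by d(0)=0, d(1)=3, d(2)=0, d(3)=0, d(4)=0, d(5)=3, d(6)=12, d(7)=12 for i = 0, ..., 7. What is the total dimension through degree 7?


Total dimension = d(0) + d(1) + ... + d(7)
= 0 + 3 + 0 + 0 + 0 + 3 + 12 + 12
= 30

30


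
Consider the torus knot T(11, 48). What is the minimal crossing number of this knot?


For a torus knot T(p, q) with gcd(p,q)=1,
the crossing number is min(p*(q-1), q*(p-1)).
p*(q-1) = 11*47 = 517
q*(p-1) = 48*10 = 480
min(517, 480) = 480

480


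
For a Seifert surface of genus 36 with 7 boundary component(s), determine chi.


chi = 2 - 2g - b
= 2 - 2*36 - 7
= 2 - 72 - 7 = -77

-77


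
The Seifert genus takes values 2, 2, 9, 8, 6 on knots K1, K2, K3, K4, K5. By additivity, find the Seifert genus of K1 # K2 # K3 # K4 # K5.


The Seifert genus is additive under connected sum.
Seifert genus(K1 # K2 # K3 # K4 # K5) = (2) + (2) + (9) + (8) + (6)
= 27

27


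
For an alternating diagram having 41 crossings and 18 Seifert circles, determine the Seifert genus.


For alternating knots, g = (c - s + 1)/2.
= (41 - 18 + 1)/2
= 24/2 = 12

12


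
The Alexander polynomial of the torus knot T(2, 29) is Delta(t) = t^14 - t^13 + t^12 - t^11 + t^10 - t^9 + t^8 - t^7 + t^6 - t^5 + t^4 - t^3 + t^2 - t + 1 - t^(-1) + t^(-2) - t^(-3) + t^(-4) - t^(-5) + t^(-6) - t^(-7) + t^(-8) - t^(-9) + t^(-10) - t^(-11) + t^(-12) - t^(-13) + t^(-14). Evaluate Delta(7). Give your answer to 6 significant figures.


Substituting t = 7 into Delta(t) = t^14 - t^13 + t^12 - t^11 + t^10 - t^9 + t^8 - t^7 + t^6 - t^5 + t^4 - t^3 + t^2 - t + 1 - t^(-1) + t^(-2) - t^(-3) + t^(-4) - t^(-5) + t^(-6) - t^(-7) + t^(-8) - t^(-9) + t^(-10) - t^(-11) + t^(-12) - t^(-13) + t^(-14):
Term values: (678223072849) + (-96889010407) + (13841287201) + (-1977326743) + (282475249) + (-40353607) + (5764801) + (-823543) + (117649) + (-16807) + (2401) + (-343) + (49) + (-7) + (1) + (-0.142857) + (0.0204082) + (-0.00291545) + (0.000416493) + (-5.9499e-05) + (8.49986e-06) + (-1.21427e-06) + (1.73467e-07) + (-2.47809e-08) + (3.54013e-09) + (-5.05733e-10) + (7.22476e-11) + (-1.03211e-11) + (1.47444e-12)
Sum = 5.934451887e+11
Rounded to 6 significant figures: 5.93445e+11

5.93445e+11


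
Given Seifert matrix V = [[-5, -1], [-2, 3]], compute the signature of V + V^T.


Step 1: V + V^T = [[-10, -3], [-3, 6]]
Step 2: trace = -4, det = -69
Step 3: Discriminant = (-4)^2 - 4*(-69) = 292
Step 4: Eigenvalues: 6.544, -10.544
Step 5: Signature = (# positive eigenvalues) - (# negative eigenvalues) = 0

0


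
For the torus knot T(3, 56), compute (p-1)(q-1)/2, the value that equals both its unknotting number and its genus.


For a torus knot T(p,q), both the unknotting number and genus equal (p-1)(q-1)/2.
= (3-1)(56-1)/2
= 2*55/2
= 110/2 = 55

55


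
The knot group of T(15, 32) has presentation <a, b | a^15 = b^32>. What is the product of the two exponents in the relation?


The relation is a^15 = b^32.
Product of exponents = 15 * 32
= 480

480


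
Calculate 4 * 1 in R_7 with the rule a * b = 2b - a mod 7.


4 * 1 = 2*1 - 4 mod 7
= 2 - 4 mod 7
= -2 mod 7 = 5

5


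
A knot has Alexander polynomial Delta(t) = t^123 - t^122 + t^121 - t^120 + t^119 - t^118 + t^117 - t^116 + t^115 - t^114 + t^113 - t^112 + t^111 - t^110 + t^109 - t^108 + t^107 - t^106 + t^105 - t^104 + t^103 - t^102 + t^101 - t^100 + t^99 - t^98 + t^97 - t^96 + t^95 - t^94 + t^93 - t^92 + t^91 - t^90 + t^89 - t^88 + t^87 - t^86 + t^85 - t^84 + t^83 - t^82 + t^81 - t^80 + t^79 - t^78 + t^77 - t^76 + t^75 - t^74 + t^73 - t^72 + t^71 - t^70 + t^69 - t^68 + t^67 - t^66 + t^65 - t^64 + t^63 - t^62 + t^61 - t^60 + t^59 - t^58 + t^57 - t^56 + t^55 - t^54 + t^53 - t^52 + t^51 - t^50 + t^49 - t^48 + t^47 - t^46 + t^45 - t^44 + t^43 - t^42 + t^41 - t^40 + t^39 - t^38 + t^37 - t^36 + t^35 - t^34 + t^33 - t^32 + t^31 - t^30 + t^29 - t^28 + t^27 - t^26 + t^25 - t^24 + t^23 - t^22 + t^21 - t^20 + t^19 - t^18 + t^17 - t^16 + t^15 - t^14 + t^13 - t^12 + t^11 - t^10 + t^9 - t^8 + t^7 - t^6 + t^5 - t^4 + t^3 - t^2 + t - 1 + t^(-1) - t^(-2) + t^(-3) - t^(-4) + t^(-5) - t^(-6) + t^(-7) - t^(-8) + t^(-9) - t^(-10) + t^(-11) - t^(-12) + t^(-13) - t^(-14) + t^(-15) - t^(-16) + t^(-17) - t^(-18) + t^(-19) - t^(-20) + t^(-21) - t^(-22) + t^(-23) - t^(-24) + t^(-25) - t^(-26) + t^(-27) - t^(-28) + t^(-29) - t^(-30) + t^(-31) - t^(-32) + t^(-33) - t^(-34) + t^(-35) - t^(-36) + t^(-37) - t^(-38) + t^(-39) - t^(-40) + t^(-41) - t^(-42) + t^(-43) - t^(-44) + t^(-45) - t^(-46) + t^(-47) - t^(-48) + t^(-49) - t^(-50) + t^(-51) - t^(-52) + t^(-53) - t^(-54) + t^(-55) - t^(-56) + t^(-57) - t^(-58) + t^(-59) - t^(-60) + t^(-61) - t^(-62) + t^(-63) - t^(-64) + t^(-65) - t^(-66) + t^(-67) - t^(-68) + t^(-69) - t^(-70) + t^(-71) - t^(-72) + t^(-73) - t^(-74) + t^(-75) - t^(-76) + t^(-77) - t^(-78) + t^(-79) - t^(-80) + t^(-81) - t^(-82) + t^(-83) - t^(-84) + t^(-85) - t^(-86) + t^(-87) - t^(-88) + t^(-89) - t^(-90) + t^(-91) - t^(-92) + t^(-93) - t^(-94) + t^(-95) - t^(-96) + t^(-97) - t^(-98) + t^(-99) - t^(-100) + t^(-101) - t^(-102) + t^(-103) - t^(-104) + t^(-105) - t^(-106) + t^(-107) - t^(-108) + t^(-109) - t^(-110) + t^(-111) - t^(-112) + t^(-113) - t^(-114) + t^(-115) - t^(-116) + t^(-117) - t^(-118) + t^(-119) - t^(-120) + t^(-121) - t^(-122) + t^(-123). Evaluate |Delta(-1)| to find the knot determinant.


Step 1: The polynomial has 247 terms with alternating signs, exponents from 123 down to -123.
Step 2: Substitute t = -1. The i-th term has coefficient (-1)^i and exponent (m-i),
  so its value is (-1)^i * (-1)^(m-i) = (-1)^m = -1 for every i.
Step 3: All 247 terms equal -1, so Delta(-1) = 247 * (-1) = -247
Step 4: |Delta(-1)| = 247

247


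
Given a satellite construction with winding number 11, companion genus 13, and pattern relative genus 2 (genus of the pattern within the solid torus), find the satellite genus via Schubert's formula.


Schubert: g(satellite) = g_rel(pattern) + |winding| * g(companion),
where g_rel(pattern) is the genus of the pattern relative to the solid torus.
= 2 + 11 * 13
= 2 + 143 = 145

145


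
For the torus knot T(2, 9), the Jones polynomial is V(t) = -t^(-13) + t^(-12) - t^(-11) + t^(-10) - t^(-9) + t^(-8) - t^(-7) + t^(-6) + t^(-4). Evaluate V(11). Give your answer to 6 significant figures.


Substituting t = 11 into V(t) = -t^(-13) + t^(-12) - t^(-11) + t^(-10) - t^(-9) + t^(-8) - t^(-7) + t^(-6) + t^(-4):
  (-)t^(-13) = -2.89664e-14
  (+)t^(-12) = 3.18631e-13
  (-)t^(-11) = -3.50494e-12
  (+)t^(-10) = 3.85543e-11
  (-)t^(-9) = -4.24098e-10
  (+)t^(-8) = 4.66507e-09
  (-)t^(-7) = -5.13158e-08
  (+)t^(-6) = 5.64474e-07
  (+)t^(-4) = 6.83013e-05
Sum = (-2.89664e-14) + (3.18631e-13) + (-3.50494e-12) + (3.85543e-11) + (-4.24098e-10) + (4.66507e-09) + (-5.13158e-08) + (5.64474e-07) + (6.83013e-05)
= 6.881877997e-05
Rounded to 6 significant figures: 6.88188e-05

6.88188e-05


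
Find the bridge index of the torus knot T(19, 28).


The bridge number of T(p,q) is min(p,q).
min(19, 28) = 19

19


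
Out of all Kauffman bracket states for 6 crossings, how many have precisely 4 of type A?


We choose which 4 of 6 crossings get A-smoothings.
C(6, 4) = 6! / (4! * 2!)
= 15

15


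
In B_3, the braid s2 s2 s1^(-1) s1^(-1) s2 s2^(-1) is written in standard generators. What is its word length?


The word length counts the number of generators (including inverses).
Listing each generator: s2, s2, s1^(-1), s1^(-1), s2, s2^(-1)
There are 6 generators in this braid word.

6


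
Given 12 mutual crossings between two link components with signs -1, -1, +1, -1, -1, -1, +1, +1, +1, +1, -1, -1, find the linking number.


Step 1: Count positive crossings: 5
Step 2: Count negative crossings: 7
Step 3: Sum of signs = 5 - 7 = -2
Step 4: Linking number = sum/2 = -2/2 = -1

-1


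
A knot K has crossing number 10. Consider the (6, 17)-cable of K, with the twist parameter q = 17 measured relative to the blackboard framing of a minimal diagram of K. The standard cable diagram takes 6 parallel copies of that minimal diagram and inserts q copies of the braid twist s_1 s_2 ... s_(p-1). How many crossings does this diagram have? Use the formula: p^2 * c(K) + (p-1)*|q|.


Step 1: Each of the c(K) crossings of the companion diagram becomes p*p = p^2 crossings among the p parallel strands, and each of the |q| twists s_1 s_2 ... s_(p-1) adds (p-1) crossings.
  Crossings = p^2 * c(K) + (p-1)*|q|
Step 2: = 6^2 * 10 + (6-1)*17
Step 3: = 36*10 + 5*17
Step 4: = 360 + 85 = 445

445


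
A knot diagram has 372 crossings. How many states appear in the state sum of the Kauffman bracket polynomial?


Each crossing contributes 2 choices (A-smoothing or B-smoothing).
Total states = 2^372 = 9619630419041620901435312524449124464130795720328478190417063819395928166869436184427311097384012607618805661696

9619630419041620901435312524449124464130795720328478190417063819395928166869436184427311097384012607618805661696


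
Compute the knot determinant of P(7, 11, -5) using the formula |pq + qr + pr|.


Step 1: Compute pq + qr + pr.
pq = 7*11 = 77
qr = 11*(-5) = -55
pr = 7*(-5) = -35
pq + qr + pr = 77 + (-55) + (-35) = -13
Step 2: Take absolute value.
det(P(7,11,-5)) = |-13| = 13

13


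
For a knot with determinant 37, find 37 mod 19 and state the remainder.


Step 1: A knot is p-colorable if and only if p divides its determinant.
Step 2: Compute 37 mod 19.
37 = 1 * 19 + 18
Step 3: 37 mod 19 = 18
Step 4: The knot is 19-colorable: no

18


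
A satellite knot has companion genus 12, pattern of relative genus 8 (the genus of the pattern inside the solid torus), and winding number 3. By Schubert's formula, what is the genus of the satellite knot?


Schubert: g(satellite) = g_rel(pattern) + |winding| * g(companion),
where g_rel(pattern) is the genus of the pattern relative to the solid torus.
= 8 + 3 * 12
= 8 + 36 = 44

44


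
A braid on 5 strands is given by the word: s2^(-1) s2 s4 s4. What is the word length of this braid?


The word length counts the number of generators (including inverses).
Listing each generator: s2^(-1), s2, s4, s4
There are 4 generators in this braid word.

4


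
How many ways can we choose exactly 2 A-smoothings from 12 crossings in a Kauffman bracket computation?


We choose which 2 of 12 crossings get A-smoothings.
C(12, 2) = 12! / (2! * 10!)
= 66

66


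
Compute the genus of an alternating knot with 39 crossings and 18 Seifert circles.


For alternating knots, g = (c - s + 1)/2.
= (39 - 18 + 1)/2
= 22/2 = 11

11


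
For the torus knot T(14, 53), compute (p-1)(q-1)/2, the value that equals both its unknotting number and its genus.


For a torus knot T(p,q), both the unknotting number and genus equal (p-1)(q-1)/2.
= (14-1)(53-1)/2
= 13*52/2
= 676/2 = 338

338


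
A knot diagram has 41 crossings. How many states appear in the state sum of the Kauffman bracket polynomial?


Each crossing contributes 2 choices (A-smoothing or B-smoothing).
Total states = 2^41 = 2199023255552

2199023255552


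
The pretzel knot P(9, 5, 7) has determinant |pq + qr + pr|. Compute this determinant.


Step 1: Compute pq + qr + pr.
pq = 9*5 = 45
qr = 5*7 = 35
pr = 9*7 = 63
pq + qr + pr = 45 + 35 + 63 = 143
Step 2: Take absolute value.
det(P(9,5,7)) = |143| = 143

143


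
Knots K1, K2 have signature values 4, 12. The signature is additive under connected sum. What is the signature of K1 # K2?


The signature is additive under connected sum.
signature(K1 # K2) = (4) + (12)
= 16

16


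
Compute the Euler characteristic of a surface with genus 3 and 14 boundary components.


chi = 2 - 2g - b
= 2 - 2*3 - 14
= 2 - 6 - 14 = -18

-18


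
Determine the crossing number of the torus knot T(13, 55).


For a torus knot T(p, q) with gcd(p,q)=1,
the crossing number is min(p*(q-1), q*(p-1)).
p*(q-1) = 13*54 = 702
q*(p-1) = 55*12 = 660
min(702, 660) = 660

660


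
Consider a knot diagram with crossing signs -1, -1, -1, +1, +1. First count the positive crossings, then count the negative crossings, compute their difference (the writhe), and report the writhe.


Step 1: Count positive crossings (+1).
Positive crossings: 2
Step 2: Count negative crossings (-1).
Negative crossings: 3
Step 3: Writhe = (positive) - (negative)
w = 2 - 3 = -1
Step 4: |w| = 1, and w is negative

-1


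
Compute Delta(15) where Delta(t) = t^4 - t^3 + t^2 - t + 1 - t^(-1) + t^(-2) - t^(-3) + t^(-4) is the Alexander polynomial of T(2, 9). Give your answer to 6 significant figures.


Substituting t = 15 into Delta(t) = t^4 - t^3 + t^2 - t + 1 - t^(-1) + t^(-2) - t^(-3) + t^(-4):
Term values: (50625) + (-3375) + (225) + (-15) + (1) + (-0.0666667) + (0.00444444) + (-0.000296296) + (1.97531e-05)
Sum = 47460.9375
Rounded to 6 significant figures: 47460.9

47460.9


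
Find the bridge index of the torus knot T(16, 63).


The bridge number of T(p,q) is min(p,q).
min(16, 63) = 16

16


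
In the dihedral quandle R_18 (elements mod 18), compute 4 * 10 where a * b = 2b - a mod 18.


4 * 10 = 2*10 - 4 mod 18
= 20 - 4 mod 18
= 16 mod 18 = 16

16


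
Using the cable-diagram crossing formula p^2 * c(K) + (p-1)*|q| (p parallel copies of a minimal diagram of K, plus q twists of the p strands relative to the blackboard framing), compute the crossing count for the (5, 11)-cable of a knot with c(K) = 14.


Step 1: Each of the c(K) crossings of the companion diagram becomes p*p = p^2 crossings among the p parallel strands, and each of the |q| twists s_1 s_2 ... s_(p-1) adds (p-1) crossings.
  Crossings = p^2 * c(K) + (p-1)*|q|
Step 2: = 5^2 * 14 + (5-1)*11
Step 3: = 25*14 + 4*11
Step 4: = 350 + 44 = 394

394


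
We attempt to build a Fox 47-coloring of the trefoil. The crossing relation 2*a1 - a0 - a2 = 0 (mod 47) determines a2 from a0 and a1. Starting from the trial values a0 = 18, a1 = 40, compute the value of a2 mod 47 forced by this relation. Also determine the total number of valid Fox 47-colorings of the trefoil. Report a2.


Step 1: Apply the given crossing relation 2*a1 - a0 - a2 = 0 (mod 47).
  a2 = 2*a1 - a0 mod 47
  a2 = 2*40 - 18 mod 47
  a2 = 80 - 18 mod 47
  a2 = 62 mod 47 = 15
Step 2: The trefoil has determinant 3.
  Number of Fox p-colorings (p prime) is p^2 if p = 3, else p.
  Since 47 does not divide 3, only trivial (constant) colorings exist.
  (So the trial a0 = 18, a1 = 40 with a0 != a1 does NOT extend to a valid coloring of the whole trefoil: the other two crossing relations require 3*(a1 - a0) = 0 (mod 47), which fails.)
  Total colorings = 47
Step 3: a2 = 15, total Fox 47-colorings = 47

15


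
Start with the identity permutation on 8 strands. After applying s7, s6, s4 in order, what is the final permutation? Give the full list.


Starting with identity [1, 2, 3, 4, 5, 6, 7, 8].
Apply generators in sequence:
  After s7: [1, 2, 3, 4, 5, 6, 8, 7]
  After s6: [1, 2, 3, 4, 5, 8, 6, 7]
  After s4: [1, 2, 3, 5, 4, 8, 6, 7]
Final permutation: [1, 2, 3, 5, 4, 8, 6, 7]

[1, 2, 3, 5, 4, 8, 6, 7]


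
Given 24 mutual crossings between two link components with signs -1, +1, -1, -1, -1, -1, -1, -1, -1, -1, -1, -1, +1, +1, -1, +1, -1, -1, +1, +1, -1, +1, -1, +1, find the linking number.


Step 1: Count positive crossings: 8
Step 2: Count negative crossings: 16
Step 3: Sum of signs = 8 - 16 = -8
Step 4: Linking number = sum/2 = -8/2 = -4

-4


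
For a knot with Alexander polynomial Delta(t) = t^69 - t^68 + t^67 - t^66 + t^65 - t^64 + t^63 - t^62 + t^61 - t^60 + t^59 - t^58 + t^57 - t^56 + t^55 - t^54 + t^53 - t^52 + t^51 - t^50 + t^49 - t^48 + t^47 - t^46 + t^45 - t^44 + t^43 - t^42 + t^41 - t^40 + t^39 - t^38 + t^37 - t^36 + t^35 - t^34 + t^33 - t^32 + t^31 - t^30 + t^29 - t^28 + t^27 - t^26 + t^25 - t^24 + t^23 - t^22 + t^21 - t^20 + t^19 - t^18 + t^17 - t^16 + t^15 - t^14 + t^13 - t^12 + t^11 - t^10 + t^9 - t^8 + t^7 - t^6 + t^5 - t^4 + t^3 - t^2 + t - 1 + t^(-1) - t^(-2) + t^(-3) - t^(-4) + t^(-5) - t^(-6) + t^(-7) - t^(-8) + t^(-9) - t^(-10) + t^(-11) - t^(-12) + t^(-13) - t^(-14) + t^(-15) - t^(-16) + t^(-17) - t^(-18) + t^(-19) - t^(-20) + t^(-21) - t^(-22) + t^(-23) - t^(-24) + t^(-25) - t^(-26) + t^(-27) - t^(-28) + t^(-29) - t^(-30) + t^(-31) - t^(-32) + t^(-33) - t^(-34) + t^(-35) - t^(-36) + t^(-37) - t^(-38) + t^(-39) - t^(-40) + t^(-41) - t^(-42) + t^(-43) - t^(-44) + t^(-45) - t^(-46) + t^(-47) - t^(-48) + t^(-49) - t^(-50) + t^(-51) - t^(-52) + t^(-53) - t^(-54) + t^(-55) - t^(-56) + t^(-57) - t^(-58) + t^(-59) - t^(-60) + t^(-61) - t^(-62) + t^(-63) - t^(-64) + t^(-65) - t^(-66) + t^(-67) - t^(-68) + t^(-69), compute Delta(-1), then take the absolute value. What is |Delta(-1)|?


Step 1: The polynomial has 139 terms with alternating signs, exponents from 69 down to -69.
Step 2: Substitute t = -1. The i-th term has coefficient (-1)^i and exponent (m-i),
  so its value is (-1)^i * (-1)^(m-i) = (-1)^m = -1 for every i.
Step 3: All 139 terms equal -1, so Delta(-1) = 139 * (-1) = -139
Step 4: |Delta(-1)| = 139

139


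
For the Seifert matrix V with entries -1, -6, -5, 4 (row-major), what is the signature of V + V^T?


Step 1: V + V^T = [[-2, -11], [-11, 8]]
Step 2: trace = 6, det = -137
Step 3: Discriminant = 6^2 - 4*(-137) = 584
Step 4: Eigenvalues: 15.083, -9.08305
Step 5: Signature = (# positive eigenvalues) - (# negative eigenvalues) = 0

0


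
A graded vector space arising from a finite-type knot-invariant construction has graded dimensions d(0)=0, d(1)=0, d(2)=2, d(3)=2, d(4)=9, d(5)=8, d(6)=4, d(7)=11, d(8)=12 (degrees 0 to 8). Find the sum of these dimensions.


Total dimension = d(0) + d(1) + ... + d(8)
= 0 + 0 + 2 + 2 + 9 + 8 + 4 + 11 + 12
= 48

48


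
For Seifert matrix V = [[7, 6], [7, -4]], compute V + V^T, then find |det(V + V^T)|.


Step 1: Form V + V^T where V = [[7, 6], [7, -4]]
  V^T = [[7, 7], [6, -4]]
  V + V^T = [[14, 13], [13, -8]]
Step 2: det(V + V^T) = 14*(-8) - 13*13
  = -112 - 169 = -281
Step 3: Knot determinant = |det(V + V^T)| = |-281| = 281

281


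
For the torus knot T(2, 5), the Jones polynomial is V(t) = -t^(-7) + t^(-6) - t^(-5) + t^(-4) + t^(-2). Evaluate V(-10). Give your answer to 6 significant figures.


Substituting t = -10 into V(t) = -t^(-7) + t^(-6) - t^(-5) + t^(-4) + t^(-2):
  (-)t^(-7) = 1e-07
  (+)t^(-6) = 1e-06
  (-)t^(-5) = 1e-05
  (+)t^(-4) = 0.0001
  (+)t^(-2) = 0.01
Sum = (1e-07) + (1e-06) + (1e-05) + (0.0001) + (0.01)
= 0.0101111
Rounded to 6 significant figures: 0.0101111

0.0101111


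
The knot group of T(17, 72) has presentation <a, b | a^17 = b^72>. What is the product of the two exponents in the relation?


The relation is a^17 = b^72.
Product of exponents = 17 * 72
= 1224

1224
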